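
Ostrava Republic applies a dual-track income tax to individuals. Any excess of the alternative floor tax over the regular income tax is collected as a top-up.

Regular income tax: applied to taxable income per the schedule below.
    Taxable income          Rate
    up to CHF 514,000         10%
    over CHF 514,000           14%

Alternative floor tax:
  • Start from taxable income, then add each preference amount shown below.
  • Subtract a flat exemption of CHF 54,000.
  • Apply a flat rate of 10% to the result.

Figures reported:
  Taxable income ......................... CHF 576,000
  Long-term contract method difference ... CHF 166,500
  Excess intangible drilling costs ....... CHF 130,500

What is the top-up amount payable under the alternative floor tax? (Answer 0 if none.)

CHF 21,820

Regular income tax:
  CHF 514,000 × 10% = CHF 51,400
  CHF 62,000 × 14% = CHF 8,680
  → CHF 60,080

Alternative floor tax:
  Adjusted income: CHF 576,000 + CHF 166,500 + CHF 130,500 = CHF 873,000
  Less exemption CHF 54,000 → base CHF 819,000
  CHF 819,000 × 10% = CHF 81,900

Excess of alternative floor tax over regular income tax: CHF 81,900 − CHF 60,080 = CHF 21,820.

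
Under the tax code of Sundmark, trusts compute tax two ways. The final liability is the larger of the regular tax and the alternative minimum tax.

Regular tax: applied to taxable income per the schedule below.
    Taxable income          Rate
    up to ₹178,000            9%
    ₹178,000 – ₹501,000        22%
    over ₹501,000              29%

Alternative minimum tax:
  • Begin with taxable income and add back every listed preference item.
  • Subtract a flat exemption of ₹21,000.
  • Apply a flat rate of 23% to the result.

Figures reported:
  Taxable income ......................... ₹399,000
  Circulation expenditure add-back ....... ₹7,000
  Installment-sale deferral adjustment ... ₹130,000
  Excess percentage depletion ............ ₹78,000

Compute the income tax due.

₹136,390

Regular tax:
  ₹178,000 × 9% = ₹16,020
  ₹221,000 × 22% = ₹48,620
  → ₹64,640

Alternative minimum tax:
  Adjusted income: ₹399,000 + ₹7,000 + ₹130,000 + ₹78,000 = ₹614,000
  Less exemption ₹21,000 → base ₹593,000
  ₹593,000 × 23% = ₹136,390

₹136,390 > ₹64,640, so the alternative minimum tax is the binding amount.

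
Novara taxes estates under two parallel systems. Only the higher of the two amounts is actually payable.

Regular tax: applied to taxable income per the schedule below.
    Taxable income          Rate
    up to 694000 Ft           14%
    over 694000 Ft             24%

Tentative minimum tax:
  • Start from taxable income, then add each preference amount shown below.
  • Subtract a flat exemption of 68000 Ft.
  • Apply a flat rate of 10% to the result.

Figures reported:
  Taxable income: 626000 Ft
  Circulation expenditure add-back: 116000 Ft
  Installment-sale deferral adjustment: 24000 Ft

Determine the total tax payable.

Tentative minimum tax:
  Adjusted income: 626000 Ft + 116000 Ft + 24000 Ft = 766000 Ft
  Less exemption 68000 Ft → base 698000 Ft
  698000 Ft × 10% = 69800 Ft

Regular tax:
  626000 Ft × 14% = 87640 Ft

87640 Ft > 69800 Ft, so the regular tax governs.

87640 Ft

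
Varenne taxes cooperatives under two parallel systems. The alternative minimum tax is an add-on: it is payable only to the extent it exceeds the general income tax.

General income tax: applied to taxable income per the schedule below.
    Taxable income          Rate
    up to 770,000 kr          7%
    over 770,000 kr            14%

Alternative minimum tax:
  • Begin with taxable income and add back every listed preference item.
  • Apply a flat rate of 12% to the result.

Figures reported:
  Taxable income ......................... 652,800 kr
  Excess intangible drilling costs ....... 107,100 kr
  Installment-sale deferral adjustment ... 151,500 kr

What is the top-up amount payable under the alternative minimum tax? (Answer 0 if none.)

General income tax:
  652,800 kr × 7% = 45,696 kr

Alternative minimum tax:
  Adjusted income: 652,800 kr + 107,100 kr + 151,500 kr = 911,400 kr
  911,400 kr × 12% = 109,368 kr

Excess of alternative minimum tax over general income tax: 109,368 kr − 45,696 kr = 63,672 kr.

63,672 kr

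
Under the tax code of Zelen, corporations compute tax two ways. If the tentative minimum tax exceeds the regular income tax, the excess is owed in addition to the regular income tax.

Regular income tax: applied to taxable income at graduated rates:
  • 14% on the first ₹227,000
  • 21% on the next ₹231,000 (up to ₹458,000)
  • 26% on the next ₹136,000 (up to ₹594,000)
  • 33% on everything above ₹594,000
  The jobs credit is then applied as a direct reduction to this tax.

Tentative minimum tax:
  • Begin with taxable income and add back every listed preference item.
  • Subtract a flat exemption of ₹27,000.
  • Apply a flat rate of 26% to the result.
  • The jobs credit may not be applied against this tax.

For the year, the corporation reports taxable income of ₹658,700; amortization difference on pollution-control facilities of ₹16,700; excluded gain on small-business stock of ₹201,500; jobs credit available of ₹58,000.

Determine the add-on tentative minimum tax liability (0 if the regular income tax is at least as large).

₹141,973

Tentative minimum tax:
  Adjusted income: ₹658,700 + ₹16,700 + ₹201,500 = ₹876,900
  Less exemption ₹27,000 → base ₹849,900
  ₹849,900 × 26% = ₹220,974

Regular income tax:
  ₹227,000 × 14% = ₹31,780
  ₹231,000 × 21% = ₹48,510
  ₹136,000 × 26% = ₹35,360
  ₹64,700 × 33% = ₹21,351
  → ₹137,001
  Less jobs credit ₹58,000 → ₹79,001

Excess of tentative minimum tax over regular income tax: ₹220,974 − ₹79,001 = ₹141,973.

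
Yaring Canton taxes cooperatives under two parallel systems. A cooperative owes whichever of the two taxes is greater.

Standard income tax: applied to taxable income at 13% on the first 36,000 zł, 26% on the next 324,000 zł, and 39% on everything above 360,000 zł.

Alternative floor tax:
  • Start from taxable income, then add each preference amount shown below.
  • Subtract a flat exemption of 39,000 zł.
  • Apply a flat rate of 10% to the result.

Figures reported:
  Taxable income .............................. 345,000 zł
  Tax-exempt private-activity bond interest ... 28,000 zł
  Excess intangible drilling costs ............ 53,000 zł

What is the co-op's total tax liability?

85,020 zł

Alternative floor tax:
  Adjusted income: 345,000 zł + 28,000 zł + 53,000 zł = 426,000 zł
  Less exemption 39,000 zł → base 387,000 zł
  387,000 zł × 10% = 38,700 zł

Standard income tax:
  36,000 zł × 13% = 4,680 zł
  309,000 zł × 26% = 80,340 zł
  → 85,020 zł

85,020 zł > 38,700 zł, so the standard income tax governs.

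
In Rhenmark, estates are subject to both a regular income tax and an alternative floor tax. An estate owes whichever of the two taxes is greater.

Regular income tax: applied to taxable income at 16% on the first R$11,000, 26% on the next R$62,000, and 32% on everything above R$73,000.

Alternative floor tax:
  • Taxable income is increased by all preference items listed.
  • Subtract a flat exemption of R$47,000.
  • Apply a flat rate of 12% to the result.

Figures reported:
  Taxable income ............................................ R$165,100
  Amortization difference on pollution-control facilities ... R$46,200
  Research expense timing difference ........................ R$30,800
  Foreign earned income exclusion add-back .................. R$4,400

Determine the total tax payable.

R$47,352

Regular income tax:
  R$11,000 × 16% = R$1,760
  R$62,000 × 26% = R$16,120
  R$92,100 × 32% = R$29,472
  → R$47,352

Alternative floor tax:
  Adjusted income: R$165,100 + R$46,200 + R$30,800 + R$4,400 = R$246,500
  Less exemption R$47,000 → base R$199,500
  R$199,500 × 12% = R$23,940

R$47,352 > R$23,940, so the regular income tax governs.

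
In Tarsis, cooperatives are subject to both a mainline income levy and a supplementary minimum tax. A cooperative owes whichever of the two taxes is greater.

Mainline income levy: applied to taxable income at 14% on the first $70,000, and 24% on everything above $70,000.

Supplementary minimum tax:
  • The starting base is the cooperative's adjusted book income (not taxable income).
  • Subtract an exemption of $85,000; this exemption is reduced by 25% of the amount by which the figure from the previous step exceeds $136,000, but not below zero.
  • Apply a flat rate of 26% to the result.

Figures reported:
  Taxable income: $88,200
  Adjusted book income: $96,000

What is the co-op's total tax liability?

Mainline income levy:
  $70,000 × 14% = $9,800
  $18,200 × 24% = $4,368
  → $14,168

Supplementary minimum tax:
  Base (adjusted book income): $96,000
  Exemption: $96,000 ≤ $136,000, so full $85,000 applies
  Base: $96,000 − $85,000 = $11,000
  $11,000 × 26% = $2,860

$14,168 > $2,860, so the mainline income levy governs.

$14,168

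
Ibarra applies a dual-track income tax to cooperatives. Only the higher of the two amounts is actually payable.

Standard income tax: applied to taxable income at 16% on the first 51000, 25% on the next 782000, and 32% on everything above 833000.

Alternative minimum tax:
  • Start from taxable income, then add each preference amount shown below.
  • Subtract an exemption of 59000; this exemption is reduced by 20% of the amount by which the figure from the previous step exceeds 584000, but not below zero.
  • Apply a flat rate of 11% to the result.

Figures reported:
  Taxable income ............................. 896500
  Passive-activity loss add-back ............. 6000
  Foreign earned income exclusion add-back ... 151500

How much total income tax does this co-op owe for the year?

223980

Alternative minimum tax:
  Adjusted income: 896500 + 6000 + 151500 = 1054000
  Exemption: 20% × (1054000 − 584000) = 94000 ≥ 59000, so the exemption is fully phased out
  Base: 1054000 − 0 = 1054000
  1054000 × 11% = 115940

Standard income tax:
  51000 × 16% = 8160
  782000 × 25% = 195500
  63500 × 32% = 20320
  → 223980

223980 > 115940, so the standard income tax governs.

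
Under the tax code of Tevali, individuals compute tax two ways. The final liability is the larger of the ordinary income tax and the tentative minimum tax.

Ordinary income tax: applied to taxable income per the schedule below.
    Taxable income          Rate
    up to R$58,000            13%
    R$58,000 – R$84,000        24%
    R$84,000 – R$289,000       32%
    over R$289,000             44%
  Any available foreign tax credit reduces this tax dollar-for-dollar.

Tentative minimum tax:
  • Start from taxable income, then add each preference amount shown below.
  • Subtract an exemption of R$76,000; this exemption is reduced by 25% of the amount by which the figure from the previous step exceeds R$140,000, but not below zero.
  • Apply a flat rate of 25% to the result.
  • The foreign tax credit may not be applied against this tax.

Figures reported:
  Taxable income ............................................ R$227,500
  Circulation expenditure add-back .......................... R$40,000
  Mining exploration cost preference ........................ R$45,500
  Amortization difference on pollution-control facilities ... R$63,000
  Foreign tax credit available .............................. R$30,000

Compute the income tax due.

R$89,750

Ordinary income tax:
  R$58,000 × 13% = R$7,540
  R$26,000 × 24% = R$6,240
  R$143,500 × 32% = R$45,920
  → R$59,700
  Less foreign tax credit R$30,000 → R$29,700

Tentative minimum tax:
  Adjusted income: R$227,500 + R$40,000 + R$45,500 + R$63,000 = R$376,000
  Exemption: R$76,000 − 25% × (R$376,000 − R$140,000) = R$76,000 − R$59,000 = R$17,000
  Base: R$376,000 − R$17,000 = R$359,000
  R$359,000 × 25% = R$89,750

R$89,750 > R$29,700, so the tentative minimum tax is the binding amount.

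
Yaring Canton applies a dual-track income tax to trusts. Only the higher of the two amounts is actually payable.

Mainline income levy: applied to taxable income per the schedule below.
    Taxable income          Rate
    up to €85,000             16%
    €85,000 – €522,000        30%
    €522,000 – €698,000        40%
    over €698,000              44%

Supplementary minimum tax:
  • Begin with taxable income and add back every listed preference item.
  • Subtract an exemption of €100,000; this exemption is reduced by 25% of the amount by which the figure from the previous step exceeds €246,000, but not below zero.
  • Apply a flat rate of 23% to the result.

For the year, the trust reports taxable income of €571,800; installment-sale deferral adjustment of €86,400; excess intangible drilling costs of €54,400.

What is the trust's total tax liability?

€164,620

Mainline income levy:
  €85,000 × 16% = €13,600
  €437,000 × 30% = €131,100
  €49,800 × 40% = €19,920
  → €164,620

Supplementary minimum tax:
  Adjusted income: €571,800 + €86,400 + €54,400 = €712,600
  Exemption: 25% × (€712,600 − €246,000) = €116,650 ≥ €100,000, so the exemption is fully phased out
  Base: €712,600 − €0 = €712,600
  €712,600 × 23% = €163,898

€164,620 > €163,898, so the mainline income levy governs.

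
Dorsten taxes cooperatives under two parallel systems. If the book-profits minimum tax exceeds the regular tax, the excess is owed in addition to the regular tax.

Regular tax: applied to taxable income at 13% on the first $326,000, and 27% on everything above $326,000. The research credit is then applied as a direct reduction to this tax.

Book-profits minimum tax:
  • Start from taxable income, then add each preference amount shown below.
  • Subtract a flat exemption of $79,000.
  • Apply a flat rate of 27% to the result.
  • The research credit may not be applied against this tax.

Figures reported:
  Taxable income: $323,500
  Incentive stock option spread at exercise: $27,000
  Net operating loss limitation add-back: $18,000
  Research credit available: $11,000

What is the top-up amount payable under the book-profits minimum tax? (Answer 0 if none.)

$47,110

Book-profits minimum tax:
  Adjusted income: $323,500 + $27,000 + $18,000 = $368,500
  Less exemption $79,000 → base $289,500
  $289,500 × 27% = $78,165

Regular tax:
  $323,500 × 13% = $42,055
  Less research credit $11,000 → $31,055

Excess of book-profits minimum tax over regular tax: $78,165 − $31,055 = $47,110.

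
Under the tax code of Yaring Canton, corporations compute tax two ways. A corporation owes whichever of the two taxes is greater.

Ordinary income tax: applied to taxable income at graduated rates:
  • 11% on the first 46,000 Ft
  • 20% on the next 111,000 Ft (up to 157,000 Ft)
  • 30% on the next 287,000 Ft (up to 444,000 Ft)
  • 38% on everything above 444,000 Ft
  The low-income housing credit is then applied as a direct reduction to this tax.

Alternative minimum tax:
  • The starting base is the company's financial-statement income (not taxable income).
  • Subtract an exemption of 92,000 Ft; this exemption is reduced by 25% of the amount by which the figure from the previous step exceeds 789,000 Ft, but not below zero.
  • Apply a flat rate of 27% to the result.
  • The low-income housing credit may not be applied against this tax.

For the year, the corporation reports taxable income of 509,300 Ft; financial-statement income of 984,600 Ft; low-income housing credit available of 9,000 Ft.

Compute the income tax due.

Alternative minimum tax:
  Base (financial-statement income): 984,600 Ft
  Exemption: 92,000 Ft − 25% × (984,600 Ft − 789,000 Ft) = 92,000 Ft − 48,900 Ft = 43,100 Ft
  Base: 984,600 Ft − 43,100 Ft = 941,500 Ft
  941,500 Ft × 27% = 254,205 Ft

Ordinary income tax:
  46,000 Ft × 11% = 5,060 Ft
  111,000 Ft × 20% = 22,200 Ft
  287,000 Ft × 30% = 86,100 Ft
  65,300 Ft × 38% = 24,814 Ft
  → 138,174 Ft
  Less low-income housing credit 9,000 Ft → 129,174 Ft

254,205 Ft > 129,174 Ft, so the alternative minimum tax is the binding amount.

254,205 Ft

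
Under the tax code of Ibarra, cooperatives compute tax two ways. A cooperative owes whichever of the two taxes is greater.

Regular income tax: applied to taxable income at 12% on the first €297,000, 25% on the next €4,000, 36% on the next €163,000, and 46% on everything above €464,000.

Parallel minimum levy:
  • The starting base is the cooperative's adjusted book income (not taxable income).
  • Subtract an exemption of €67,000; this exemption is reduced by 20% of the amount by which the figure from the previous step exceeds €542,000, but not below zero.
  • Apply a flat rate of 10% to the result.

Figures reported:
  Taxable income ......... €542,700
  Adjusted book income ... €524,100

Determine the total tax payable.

Regular income tax:
  €297,000 × 12% = €35,640
  €4,000 × 25% = €1,000
  €163,000 × 36% = €58,680
  €78,700 × 46% = €36,202
  → €131,522

Parallel minimum levy:
  Base (adjusted book income): €524,100
  Exemption: €524,100 ≤ €542,000, so full €67,000 applies
  Base: €524,100 − €67,000 = €457,100
  €457,100 × 10% = €45,710

€131,522 > €45,710, so the regular income tax governs.

€131,522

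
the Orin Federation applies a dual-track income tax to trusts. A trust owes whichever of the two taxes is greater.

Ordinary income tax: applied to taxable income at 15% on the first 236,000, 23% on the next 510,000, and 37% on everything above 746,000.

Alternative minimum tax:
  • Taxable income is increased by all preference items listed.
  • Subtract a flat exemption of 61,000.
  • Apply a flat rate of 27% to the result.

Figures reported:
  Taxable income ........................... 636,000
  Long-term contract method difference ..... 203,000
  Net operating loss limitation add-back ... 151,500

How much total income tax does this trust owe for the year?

250,965

Ordinary income tax:
  236,000 × 15% = 35,400
  400,000 × 23% = 92,000
  → 127,400

Alternative minimum tax:
  Adjusted income: 636,000 + 203,000 + 151,500 = 990,500
  Less exemption 61,000 → base 929,500
  929,500 × 27% = 250,965

250,965 > 127,400, so the alternative minimum tax is the binding amount.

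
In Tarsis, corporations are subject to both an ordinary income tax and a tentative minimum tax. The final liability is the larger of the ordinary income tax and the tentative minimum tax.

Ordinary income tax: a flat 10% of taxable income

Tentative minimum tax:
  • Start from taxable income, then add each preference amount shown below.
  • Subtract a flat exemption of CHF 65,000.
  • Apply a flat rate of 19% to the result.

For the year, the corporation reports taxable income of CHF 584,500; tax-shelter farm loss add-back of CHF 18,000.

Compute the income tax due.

CHF 102,125

Tentative minimum tax:
  Adjusted income: CHF 584,500 + CHF 18,000 = CHF 602,500
  Less exemption CHF 65,000 → base CHF 537,500
  CHF 537,500 × 19% = CHF 102,125

Ordinary income tax:
  CHF 584,500 × 10% = CHF 58,450

CHF 102,125 > CHF 58,450, so the tentative minimum tax is the binding amount.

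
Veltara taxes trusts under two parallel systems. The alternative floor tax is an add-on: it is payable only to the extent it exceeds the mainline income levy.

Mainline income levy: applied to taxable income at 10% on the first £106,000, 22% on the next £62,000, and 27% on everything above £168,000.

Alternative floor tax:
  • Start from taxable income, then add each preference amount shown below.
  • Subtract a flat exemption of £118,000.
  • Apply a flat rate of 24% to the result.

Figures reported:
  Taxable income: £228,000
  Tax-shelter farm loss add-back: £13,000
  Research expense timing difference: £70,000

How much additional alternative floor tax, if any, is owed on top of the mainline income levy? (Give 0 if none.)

£5,880

Alternative floor tax:
  Adjusted income: £228,000 + £13,000 + £70,000 = £311,000
  Less exemption £118,000 → base £193,000
  £193,000 × 24% = £46,320

Mainline income levy:
  £106,000 × 10% = £10,600
  £62,000 × 22% = £13,640
  £60,000 × 27% = £16,200
  → £40,440

Excess of alternative floor tax over mainline income levy: £46,320 − £40,440 = £5,880.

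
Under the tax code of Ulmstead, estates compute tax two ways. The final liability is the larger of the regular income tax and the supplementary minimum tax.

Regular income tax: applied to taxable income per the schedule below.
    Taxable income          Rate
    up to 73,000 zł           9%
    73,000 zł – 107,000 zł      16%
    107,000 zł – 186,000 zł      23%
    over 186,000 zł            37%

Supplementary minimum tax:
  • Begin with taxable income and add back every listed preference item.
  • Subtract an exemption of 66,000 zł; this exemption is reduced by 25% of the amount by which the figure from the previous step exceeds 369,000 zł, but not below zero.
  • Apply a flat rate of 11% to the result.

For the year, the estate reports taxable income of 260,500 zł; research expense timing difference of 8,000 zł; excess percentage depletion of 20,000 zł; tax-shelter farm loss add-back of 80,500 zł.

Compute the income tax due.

Supplementary minimum tax:
  Adjusted income: 260,500 zł + 8,000 zł + 20,000 zł + 80,500 zł = 369,000 zł
  Exemption: 369,000 zł ≤ 369,000 zł, so full 66,000 zł applies
  Base: 369,000 zł − 66,000 zł = 303,000 zł
  303,000 zł × 11% = 33,330 zł

Regular income tax:
  73,000 zł × 9% = 6,570 zł
  34,000 zł × 16% = 5,440 zł
  79,000 zł × 23% = 18,170 zł
  74,500 zł × 37% = 27,565 zł
  → 57,745 zł

57,745 zł > 33,330 zł, so the regular income tax governs.

57,745 zł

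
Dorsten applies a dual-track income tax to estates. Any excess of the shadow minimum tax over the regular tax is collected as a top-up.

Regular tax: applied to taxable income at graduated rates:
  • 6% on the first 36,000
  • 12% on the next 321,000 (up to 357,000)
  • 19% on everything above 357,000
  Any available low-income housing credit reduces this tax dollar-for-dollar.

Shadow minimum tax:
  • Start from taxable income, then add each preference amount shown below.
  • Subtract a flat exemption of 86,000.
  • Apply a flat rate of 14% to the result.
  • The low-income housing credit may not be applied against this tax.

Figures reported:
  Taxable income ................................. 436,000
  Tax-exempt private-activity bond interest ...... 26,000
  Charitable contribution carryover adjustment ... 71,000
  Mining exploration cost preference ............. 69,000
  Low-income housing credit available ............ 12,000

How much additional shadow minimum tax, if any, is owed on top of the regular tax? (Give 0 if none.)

Shadow minimum tax:
  Adjusted income: 436,000 + 26,000 + 71,000 + 69,000 = 602,000
  Less exemption 86,000 → base 516,000
  516,000 × 14% = 72,240

Regular tax:
  36,000 × 6% = 2,160
  321,000 × 12% = 38,520
  79,000 × 19% = 15,010
  → 55,690
  Less low-income housing credit 12,000 → 43,690

Excess of shadow minimum tax over regular tax: 72,240 − 43,690 = 28,550.

28,550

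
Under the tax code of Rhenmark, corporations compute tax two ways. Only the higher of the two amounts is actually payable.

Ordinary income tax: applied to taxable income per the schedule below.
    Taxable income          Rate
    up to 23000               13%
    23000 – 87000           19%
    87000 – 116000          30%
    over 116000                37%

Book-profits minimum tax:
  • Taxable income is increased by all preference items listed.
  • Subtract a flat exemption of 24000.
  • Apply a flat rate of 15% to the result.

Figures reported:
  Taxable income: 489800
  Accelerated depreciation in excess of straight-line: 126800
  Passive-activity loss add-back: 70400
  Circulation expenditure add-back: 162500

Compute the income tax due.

Book-profits minimum tax:
  Adjusted income: 489800 + 126800 + 70400 + 162500 = 849500
  Less exemption 24000 → base 825500
  825500 × 15% = 123825

Ordinary income tax:
  23000 × 13% = 2990
  64000 × 19% = 12160
  29000 × 30% = 8700
  373800 × 37% = 138306
  → 162156

162156 > 123825, so the ordinary income tax governs.

162156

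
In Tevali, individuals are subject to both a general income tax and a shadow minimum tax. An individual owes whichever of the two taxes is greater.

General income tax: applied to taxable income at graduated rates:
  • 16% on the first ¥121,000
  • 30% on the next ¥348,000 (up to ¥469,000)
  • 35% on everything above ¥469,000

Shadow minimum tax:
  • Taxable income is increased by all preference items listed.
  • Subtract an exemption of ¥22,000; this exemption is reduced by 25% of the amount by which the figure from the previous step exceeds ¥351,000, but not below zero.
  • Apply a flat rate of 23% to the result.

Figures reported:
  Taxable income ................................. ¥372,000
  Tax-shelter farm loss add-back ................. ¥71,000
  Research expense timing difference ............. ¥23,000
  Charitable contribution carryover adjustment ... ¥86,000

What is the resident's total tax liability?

¥126,960

Shadow minimum tax:
  Adjusted income: ¥372,000 + ¥71,000 + ¥23,000 + ¥86,000 = ¥552,000
  Exemption: 25% × (¥552,000 − ¥351,000) = ¥50,250 ≥ ¥22,000, so the exemption is fully phased out
  Base: ¥552,000 − ¥0 = ¥552,000
  ¥552,000 × 23% = ¥126,960

General income tax:
  ¥121,000 × 16% = ¥19,360
  ¥251,000 × 30% = ¥75,300
  → ¥94,660

¥126,960 > ¥94,660, so the shadow minimum tax is the binding amount.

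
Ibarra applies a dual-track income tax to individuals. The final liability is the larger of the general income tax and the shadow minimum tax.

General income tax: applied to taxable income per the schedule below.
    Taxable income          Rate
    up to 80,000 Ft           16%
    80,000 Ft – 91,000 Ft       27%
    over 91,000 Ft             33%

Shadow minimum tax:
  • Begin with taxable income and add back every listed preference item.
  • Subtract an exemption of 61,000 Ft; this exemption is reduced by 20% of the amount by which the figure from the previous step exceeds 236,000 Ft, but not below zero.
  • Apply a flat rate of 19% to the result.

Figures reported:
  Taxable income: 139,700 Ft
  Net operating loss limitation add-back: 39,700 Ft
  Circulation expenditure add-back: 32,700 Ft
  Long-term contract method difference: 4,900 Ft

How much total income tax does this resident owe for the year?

31,841 Ft

Shadow minimum tax:
  Adjusted income: 139,700 Ft + 39,700 Ft + 32,700 Ft + 4,900 Ft = 217,000 Ft
  Exemption: 217,000 Ft ≤ 236,000 Ft, so full 61,000 Ft applies
  Base: 217,000 Ft − 61,000 Ft = 156,000 Ft
  156,000 Ft × 19% = 29,640 Ft

General income tax:
  80,000 Ft × 16% = 12,800 Ft
  11,000 Ft × 27% = 2,970 Ft
  48,700 Ft × 33% = 16,071 Ft
  → 31,841 Ft

31,841 Ft > 29,640 Ft, so the general income tax governs.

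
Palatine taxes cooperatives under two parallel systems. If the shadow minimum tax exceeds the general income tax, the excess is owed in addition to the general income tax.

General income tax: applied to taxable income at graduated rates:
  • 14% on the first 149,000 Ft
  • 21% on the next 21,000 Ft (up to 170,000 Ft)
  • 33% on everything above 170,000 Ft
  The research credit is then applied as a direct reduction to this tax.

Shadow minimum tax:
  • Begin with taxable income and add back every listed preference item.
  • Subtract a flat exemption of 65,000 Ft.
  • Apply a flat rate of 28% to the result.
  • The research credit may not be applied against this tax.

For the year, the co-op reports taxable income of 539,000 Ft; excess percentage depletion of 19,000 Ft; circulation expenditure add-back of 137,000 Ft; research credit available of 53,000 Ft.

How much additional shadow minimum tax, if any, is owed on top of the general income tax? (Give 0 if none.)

82,360 Ft

Shadow minimum tax:
  Adjusted income: 539,000 Ft + 19,000 Ft + 137,000 Ft = 695,000 Ft
  Less exemption 65,000 Ft → base 630,000 Ft
  630,000 Ft × 28% = 176,400 Ft

General income tax:
  149,000 Ft × 14% = 20,860 Ft
  21,000 Ft × 21% = 4,410 Ft
  369,000 Ft × 33% = 121,770 Ft
  → 147,040 Ft
  Less research credit 53,000 Ft → 94,040 Ft

Excess of shadow minimum tax over general income tax: 176,400 Ft − 94,040 Ft = 82,360 Ft.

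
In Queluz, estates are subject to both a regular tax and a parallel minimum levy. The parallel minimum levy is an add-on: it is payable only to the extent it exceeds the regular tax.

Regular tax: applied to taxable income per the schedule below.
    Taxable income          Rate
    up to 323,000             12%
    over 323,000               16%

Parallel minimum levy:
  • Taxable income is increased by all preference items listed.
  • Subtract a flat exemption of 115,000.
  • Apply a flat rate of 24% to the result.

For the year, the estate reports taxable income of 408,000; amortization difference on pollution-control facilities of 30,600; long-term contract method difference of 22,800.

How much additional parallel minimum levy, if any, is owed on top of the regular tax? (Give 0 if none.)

30,776

Regular tax:
  323,000 × 12% = 38,760
  85,000 × 16% = 13,600
  → 52,360

Parallel minimum levy:
  Adjusted income: 408,000 + 30,600 + 22,800 = 461,400
  Less exemption 115,000 → base 346,400
  346,400 × 24% = 83,136

Excess of parallel minimum levy over regular tax: 83,136 − 52,360 = 30,776.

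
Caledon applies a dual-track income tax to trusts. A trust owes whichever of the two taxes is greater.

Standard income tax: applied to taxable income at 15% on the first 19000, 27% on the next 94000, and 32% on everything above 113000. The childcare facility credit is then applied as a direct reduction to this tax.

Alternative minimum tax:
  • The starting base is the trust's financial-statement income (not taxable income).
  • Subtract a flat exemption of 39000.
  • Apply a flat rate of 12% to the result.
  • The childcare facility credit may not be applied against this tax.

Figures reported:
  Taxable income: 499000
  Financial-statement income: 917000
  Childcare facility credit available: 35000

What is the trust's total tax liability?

116750

Alternative minimum tax:
  Base (financial-statement income): 917000
  Less exemption 39000 → base 878000
  878000 × 12% = 105360

Standard income tax:
  19000 × 15% = 2850
  94000 × 27% = 25380
  386000 × 32% = 123520
  → 151750
  Less childcare facility credit 35000 → 116750

116750 > 105360, so the standard income tax governs.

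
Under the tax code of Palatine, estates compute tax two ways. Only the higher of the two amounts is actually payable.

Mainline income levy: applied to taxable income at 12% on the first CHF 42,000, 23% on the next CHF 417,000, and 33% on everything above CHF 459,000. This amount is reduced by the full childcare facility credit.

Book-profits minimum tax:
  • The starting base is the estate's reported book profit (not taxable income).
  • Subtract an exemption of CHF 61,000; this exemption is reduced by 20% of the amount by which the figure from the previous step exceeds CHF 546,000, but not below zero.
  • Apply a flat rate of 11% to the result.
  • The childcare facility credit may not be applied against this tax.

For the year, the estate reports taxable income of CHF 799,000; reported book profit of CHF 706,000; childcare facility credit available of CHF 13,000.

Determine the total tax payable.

Book-profits minimum tax:
  Base (reported book profit): CHF 706,000
  Exemption: CHF 61,000 − 20% × (CHF 706,000 − CHF 546,000) = CHF 61,000 − CHF 32,000 = CHF 29,000
  Base: CHF 706,000 − CHF 29,000 = CHF 677,000
  CHF 677,000 × 11% = CHF 74,470

Mainline income levy:
  CHF 42,000 × 12% = CHF 5,040
  CHF 417,000 × 23% = CHF 95,910
  CHF 340,000 × 33% = CHF 112,200
  → CHF 213,150
  Less childcare facility credit CHF 13,000 → CHF 200,150

CHF 200,150 > CHF 74,470, so the mainline income levy governs.

CHF 200,150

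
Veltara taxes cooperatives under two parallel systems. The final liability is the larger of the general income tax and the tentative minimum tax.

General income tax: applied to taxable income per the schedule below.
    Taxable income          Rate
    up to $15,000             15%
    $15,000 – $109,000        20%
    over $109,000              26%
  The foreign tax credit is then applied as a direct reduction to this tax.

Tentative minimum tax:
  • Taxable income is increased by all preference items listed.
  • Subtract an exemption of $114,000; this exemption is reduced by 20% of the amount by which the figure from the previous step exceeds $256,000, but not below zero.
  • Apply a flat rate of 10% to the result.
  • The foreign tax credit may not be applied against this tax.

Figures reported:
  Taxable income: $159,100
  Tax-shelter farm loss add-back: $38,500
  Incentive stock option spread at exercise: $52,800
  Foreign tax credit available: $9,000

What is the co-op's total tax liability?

General income tax:
  $15,000 × 15% = $2,250
  $94,000 × 20% = $18,800
  $50,100 × 26% = $13,026
  → $34,076
  Less foreign tax credit $9,000 → $25,076

Tentative minimum tax:
  Adjusted income: $159,100 + $38,500 + $52,800 = $250,400
  Exemption: $250,400 ≤ $256,000, so full $114,000 applies
  Base: $250,400 − $114,000 = $136,400
  $136,400 × 10% = $13,640

$25,076 > $13,640, so the general income tax governs.

$25,076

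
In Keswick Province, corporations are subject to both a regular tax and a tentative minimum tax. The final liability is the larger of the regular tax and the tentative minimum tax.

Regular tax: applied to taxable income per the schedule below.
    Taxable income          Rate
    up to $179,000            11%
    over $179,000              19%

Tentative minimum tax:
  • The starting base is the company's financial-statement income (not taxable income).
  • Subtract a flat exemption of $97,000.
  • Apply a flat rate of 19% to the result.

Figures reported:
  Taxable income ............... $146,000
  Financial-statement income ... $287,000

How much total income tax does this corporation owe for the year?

$36,100

Regular tax:
  $146,000 × 11% = $16,060

Tentative minimum tax:
  Base (financial-statement income): $287,000
  Less exemption $97,000 → base $190,000
  $190,000 × 19% = $36,100

$36,100 > $16,060, so the tentative minimum tax is the binding amount.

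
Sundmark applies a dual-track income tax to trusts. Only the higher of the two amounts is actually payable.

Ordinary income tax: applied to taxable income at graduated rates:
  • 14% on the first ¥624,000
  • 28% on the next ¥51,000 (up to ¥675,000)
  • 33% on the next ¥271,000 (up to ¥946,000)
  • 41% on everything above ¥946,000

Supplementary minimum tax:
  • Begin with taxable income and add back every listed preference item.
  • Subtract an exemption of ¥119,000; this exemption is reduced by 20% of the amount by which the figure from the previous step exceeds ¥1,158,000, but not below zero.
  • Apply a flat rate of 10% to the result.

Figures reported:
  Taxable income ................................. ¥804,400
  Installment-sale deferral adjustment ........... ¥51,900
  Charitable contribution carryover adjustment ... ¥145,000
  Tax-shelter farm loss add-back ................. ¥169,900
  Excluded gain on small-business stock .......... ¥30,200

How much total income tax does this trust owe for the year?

¥144,342

Ordinary income tax:
  ¥624,000 × 14% = ¥87,360
  ¥51,000 × 28% = ¥14,280
  ¥129,400 × 33% = ¥42,702
  → ¥144,342

Supplementary minimum tax:
  Adjusted income: ¥804,400 + ¥51,900 + ¥145,000 + ¥169,900 + ¥30,200 = ¥1,201,400
  Exemption: ¥119,000 − 20% × (¥1,201,400 − ¥1,158,000) = ¥119,000 − ¥8,680 = ¥110,320
  Base: ¥1,201,400 − ¥110,320 = ¥1,091,080
  ¥1,091,080 × 10% = ¥109,108

¥144,342 > ¥109,108, so the ordinary income tax governs.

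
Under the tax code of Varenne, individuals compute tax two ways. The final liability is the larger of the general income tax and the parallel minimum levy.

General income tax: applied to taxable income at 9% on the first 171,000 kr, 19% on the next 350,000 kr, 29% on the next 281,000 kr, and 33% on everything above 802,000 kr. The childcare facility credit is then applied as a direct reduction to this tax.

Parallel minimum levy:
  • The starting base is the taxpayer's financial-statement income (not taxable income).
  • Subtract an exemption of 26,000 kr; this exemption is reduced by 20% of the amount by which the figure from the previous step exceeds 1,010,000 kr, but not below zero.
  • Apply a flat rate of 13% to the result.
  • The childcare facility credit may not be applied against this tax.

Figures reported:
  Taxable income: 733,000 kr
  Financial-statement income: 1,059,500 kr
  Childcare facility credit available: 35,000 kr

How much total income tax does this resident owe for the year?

General income tax:
  171,000 kr × 9% = 15,390 kr
  350,000 kr × 19% = 66,500 kr
  212,000 kr × 29% = 61,480 kr
  → 143,370 kr
  Less childcare facility credit 35,000 kr → 108,370 kr

Parallel minimum levy:
  Base (financial-statement income): 1,059,500 kr
  Exemption: 26,000 kr − 20% × (1,059,500 kr − 1,010,000 kr) = 26,000 kr − 9,900 kr = 16,100 kr
  Base: 1,059,500 kr − 16,100 kr = 1,043,400 kr
  1,043,400 kr × 13% = 135,642 kr

135,642 kr > 108,370 kr, so the parallel minimum levy is the binding amount.

135,642 kr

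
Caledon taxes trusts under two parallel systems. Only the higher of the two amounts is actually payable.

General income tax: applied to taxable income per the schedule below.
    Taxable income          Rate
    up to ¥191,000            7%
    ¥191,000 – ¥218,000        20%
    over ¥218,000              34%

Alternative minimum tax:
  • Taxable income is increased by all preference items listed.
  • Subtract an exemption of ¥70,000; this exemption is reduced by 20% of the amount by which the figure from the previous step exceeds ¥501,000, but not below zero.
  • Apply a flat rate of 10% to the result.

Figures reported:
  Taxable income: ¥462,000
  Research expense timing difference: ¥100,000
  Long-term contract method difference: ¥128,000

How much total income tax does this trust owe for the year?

¥101,730

General income tax:
  ¥191,000 × 7% = ¥13,370
  ¥27,000 × 20% = ¥5,400
  ¥244,000 × 34% = ¥82,960
  → ¥101,730

Alternative minimum tax:
  Adjusted income: ¥462,000 + ¥100,000 + ¥128,000 = ¥690,000
  Exemption: ¥70,000 − 20% × (¥690,000 − ¥501,000) = ¥70,000 − ¥37,800 = ¥32,200
  Base: ¥690,000 − ¥32,200 = ¥657,800
  ¥657,800 × 10% = ¥65,780

¥101,730 > ¥65,780, so the general income tax governs.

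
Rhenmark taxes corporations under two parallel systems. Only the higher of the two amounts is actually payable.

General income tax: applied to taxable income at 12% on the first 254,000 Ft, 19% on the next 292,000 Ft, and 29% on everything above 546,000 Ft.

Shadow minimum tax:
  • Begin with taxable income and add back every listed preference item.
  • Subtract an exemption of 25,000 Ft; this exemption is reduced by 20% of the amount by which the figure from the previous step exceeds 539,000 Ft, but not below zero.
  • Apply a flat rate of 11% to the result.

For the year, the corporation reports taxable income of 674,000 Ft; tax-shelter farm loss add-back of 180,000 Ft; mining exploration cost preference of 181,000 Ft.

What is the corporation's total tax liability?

Shadow minimum tax:
  Adjusted income: 674,000 Ft + 180,000 Ft + 181,000 Ft = 1,035,000 Ft
  Exemption: 20% × (1,035,000 Ft − 539,000 Ft) = 99,200 Ft ≥ 25,000 Ft, so the exemption is fully phased out
  Base: 1,035,000 Ft − 0 Ft = 1,035,000 Ft
  1,035,000 Ft × 11% = 113,850 Ft

General income tax:
  254,000 Ft × 12% = 30,480 Ft
  292,000 Ft × 19% = 55,480 Ft
  128,000 Ft × 29% = 37,120 Ft
  → 123,080 Ft

123,080 Ft > 113,850 Ft, so the general income tax governs.

123,080 Ft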